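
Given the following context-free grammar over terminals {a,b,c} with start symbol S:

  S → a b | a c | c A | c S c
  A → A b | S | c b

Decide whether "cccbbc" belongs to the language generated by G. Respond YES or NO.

CNF form of G:
  S -> T1 T0 | T1 T2 | T2 A | T2 X4
  A -> A T0 | T1 T0 | T1 T2 | T2 A | T2 T0 | T2 X3
  T0 -> b
  T1 -> a
  T2 -> c
  X3 -> S T2
  X4 -> S T2

CYK fill:
  T[0,0] 'c' = {T2}  orig:{}
  T[1,1] 'c' = {T2}  orig:{}
  T[2,2] 'c' = {T2}  orig:{}
  T[3,3] 'b' = {T0}  orig:{}
  T[4,4] 'b' = {T0}  orig:{}
  T[5,5] 'c' = {T2}  orig:{}
  T[0,1] 'cc' = ∅
  T[1,2] 'cc' = ∅
  T[2,3] 'cb' = {A}
  T[3,4] 'bb' = ∅
  T[4,5] 'bc' = ∅
  T[0,2] 'ccc' = ∅
  T[1,3] 'ccb' = {A,S}
  T[2,4] 'cbb' = {A}
  T[3,5] 'bbc' = ∅
  T[0,3] 'cccb' = {A,S}
  T[1,4] 'ccbb' = {A,S}
  T[2,5] 'cbbc' = ∅
  T[0,4] 'cccbb' = {A,S}
  T[1,5] 'ccbbc' = {X3,X4}  orig:{}
  T[0,5] 'cccbbc' = {A,S,X3,X4}  orig:{A,S}

S ∈ T[0,5] ⇒ YES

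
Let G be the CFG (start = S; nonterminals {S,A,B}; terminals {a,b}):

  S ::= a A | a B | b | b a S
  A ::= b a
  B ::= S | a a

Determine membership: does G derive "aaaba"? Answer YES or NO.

Convert to CNF:
  S -> T0 X3 | T1 A | T1 B | b
  A -> T0 T1
  B -> T0 X2 | T1 A | T1 B | T1 T1 | b
  T0 -> b
  T1 -> a
  X2 -> T1 S
  X3 -> T1 S

CYK table (by increasing span):
  cell(0,0) a: {T1}  orig:{}
  cell(1,1) a: {T1}  orig:{}
  cell(2,2) a: {T1}  orig:{}
  cell(3,3) b: {B,S,T0}  orig:{B,S}
  cell(4,4) a: {T1}  orig:{}
  cell(0,1) aa: {B}
  cell(1,2) aa: {B}
  cell(2,3) ab: {B,S,X2,X3}  orig:{B,S}
  cell(3,4) ba: {A}
  cell(0,2) aaa: {B,S}
  cell(1,3) aab: {B,S,X2,X3}  orig:{B,S}
  cell(2,4) aba: {B,S}
  cell(0,3) aaab: {B,S,X2,X3}  orig:{B,S}
  cell(1,4) aaba: {B,S,X2,X3}  orig:{B,S}
  cell(0,4) aaaba: {B,S,X2,X3}  orig:{B,S}

S ∈ T[0,4] ⇒ YES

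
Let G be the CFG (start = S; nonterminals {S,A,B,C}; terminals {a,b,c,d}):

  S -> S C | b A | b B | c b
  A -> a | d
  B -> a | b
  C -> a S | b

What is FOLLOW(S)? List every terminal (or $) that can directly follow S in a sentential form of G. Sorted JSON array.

FIRST iteration:
round 1:
  A via A→a: +{a}
  A via A→d: +{d}
  B via B→a: +{a}
  B via B→b: +{b}
  C via C→a S: +{a}
  C via C→b: +{b}
  S via S→b A: +{b}
  S via S→c b: +{c}
  FIRST(S)={b,c}  FIRST(A)={a,d}  FIRST(B)={a,b}  FIRST(C)={a,b}
round 2: (no change)
  FIRST(S)={b,c}  FIRST(A)={a,d}  FIRST(B)={a,b}  FIRST(C)={a,b}

FOLLOW sets:
seed FOLLOW(S) with $
pass 1:
  S→S C: FOLLOW(S) ⊇ FIRST(C) = {a,b}; new: +{a,b}
  S→S C: FOLLOW(C) ⊇ FOLLOW(S) ⊇ {$,a,b}; new: +{$,a,b}
  S→b A: FOLLOW(A) ⊇ FOLLOW(S) ⊇ {$,a,b}; new: +{$,a,b}
  S→b B: FOLLOW(B) ⊇ FOLLOW(S) ⊇ {$,a,b}; new: +{$,a,b}
  S: {$,a,b}  A: {$,a,b}  B: {$,a,b}  C: {$,a,b}
pass 2: (no change)
  S: {$,a,b}  A: {$,a,b}  B: {$,a,b}  C: {$,a,b}

FOLLOW(S) = ["$", "a", "b"]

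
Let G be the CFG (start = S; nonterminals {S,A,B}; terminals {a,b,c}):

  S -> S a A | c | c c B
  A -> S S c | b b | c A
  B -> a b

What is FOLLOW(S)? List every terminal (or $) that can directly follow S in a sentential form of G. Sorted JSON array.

FIRST iteration:
[1]
  A via A→b b: +{b}
  A via A→c A: +{c}
  B via B→a b: +{a}
  S via S→c: +{c}
  S: {c}  A: {b,c}  B: {a}
[2] (no change)
  S: {c}  A: {b,c}  B: {a}

FOLLOW iteration:
FOLLOW(S) := {$}
[1]
  A→S S c: FOLLOW(S) ⊇ FIRST(S) = {c}; new: +{c}
  S→S a A: FOLLOW(S) ⊇ FIRST(a) = {a}; new: +{a}
  S→S a A: FOLLOW(A) ⊇ FOLLOW(S) ⊇ {$,a,c}; new: +{$,a,c}
  S→c c B: FOLLOW(B) ⊇ FOLLOW(S) ⊇ {$,a,c}; new: +{$,a,c}
  FOLLOW[S]={$,a,c}  FOLLOW[A]={$,a,c}  FOLLOW[B]={$,a,c}
[2] done
  FOLLOW[S]={$,a,c}  FOLLOW[A]={$,a,c}  FOLLOW[B]={$,a,c}

FOLLOW(S) = ["$", "a", "c"]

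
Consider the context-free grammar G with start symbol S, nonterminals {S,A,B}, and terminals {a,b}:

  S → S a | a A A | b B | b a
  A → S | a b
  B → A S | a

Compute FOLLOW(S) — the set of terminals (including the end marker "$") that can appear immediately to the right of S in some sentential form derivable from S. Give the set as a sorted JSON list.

FIRST iteration:
pass 1:
  A via A→a b: +{a}
  B via B→A S: +{a}
  S via S→a A A: +{a}
  S via S→b B: +{b}
  FIRST(S)={a,b}  FIRST(A)={a}  FIRST(B)={a}
pass 2:
  A via A→S: +{b}
  B via B→A S: +{b}
  FIRST(S)={a,b}  FIRST(A)={a,b}  FIRST(B)={a,b}
pass 3: (no change)
  FIRST(S)={a,b}  FIRST(A)={a,b}  FIRST(B)={a,b}

FOLLOW iteration:
FOLLOW(S) := {$}
[1]
  B→A S: FOLLOW(A) ⊇ FIRST(S) = {a,b}; new: +{a,b}
  S→S a: FOLLOW(S) ⊇ FIRST(a) = {a}; new: +{a}
  S→a A A: FOLLOW(A) ⊇ FOLLOW(S) ⊇ {$,a}; new: +{$}
  S→b B: FOLLOW(B) ⊇ FOLLOW(S) ⊇ {$,a}; new: +{$,a}
  FOLLOW(S)={$,a}  FOLLOW(A)={$,a,b}  FOLLOW(B)={$,a}
[2]
  A→S: FOLLOW(S) ⊇ FOLLOW(A) ⊇ {$,a,b}; new: +{b}
  S→b B: FOLLOW(B) ⊇ FOLLOW(S) ⊇ {$,a,b}; new: +{b}
  FOLLOW(S)={$,a,b}  FOLLOW(A)={$,a,b}  FOLLOW(B)={$,a,b}
[3] done
  FOLLOW(S)={$,a,b}  FOLLOW(A)={$,a,b}  FOLLOW(B)={$,a,b}

FOLLOW(S) = ["$", "a", "b"]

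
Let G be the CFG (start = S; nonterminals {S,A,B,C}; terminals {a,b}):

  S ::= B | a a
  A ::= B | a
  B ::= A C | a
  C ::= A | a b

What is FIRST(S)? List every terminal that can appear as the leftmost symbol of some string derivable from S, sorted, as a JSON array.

FIRST iteration:
pass 1:
  A via A→a: +{a}
  B via B→A C: +{a}
  C via C→A: +{a}
  S via S→B: +{a}
  S: {a}  A: {a}  B: {a}  C: {a}
pass 2: (no change)
  S: {a}  A: {a}  B: {a}  C: {a}

FIRST(S) = ["a"]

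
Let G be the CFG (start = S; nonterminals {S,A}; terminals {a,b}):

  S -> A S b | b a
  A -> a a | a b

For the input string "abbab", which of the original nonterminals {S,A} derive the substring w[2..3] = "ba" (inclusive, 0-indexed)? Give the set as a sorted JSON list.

CNF form of G:
  S -> A X2 | T1 T0
  A -> T0 T0 | T0 T1
  T0 -> a
  T1 -> b
  X2 -> S T1

CYK table (by increasing span) (cells [i..j] with 2 ≤ i ≤ j ≤ 3 only):
  cell(2,2) b: {T1}  orig:{}
  cell(3,3) a: {T0}  orig:{}
  cell(2,3) ba: {S}

Original NTs in T[2,3] deriving "ba": ["S"]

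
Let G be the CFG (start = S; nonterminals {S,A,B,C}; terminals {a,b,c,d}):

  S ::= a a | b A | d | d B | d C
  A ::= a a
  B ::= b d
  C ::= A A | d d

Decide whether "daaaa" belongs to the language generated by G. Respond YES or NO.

Convert to CNF:
  S -> T0 T0 | T1 A | T2 B | T2 C | d
  A -> T0 T0
  B -> T1 T2
  C -> A A | T2 T2
  T0 -> a
  T1 -> b
  T2 -> d

CYK table (by increasing span):
  [0..0]={S,T2}  "d"  orig:{S}
  [1..1]={T0}  "a"  orig:{}
  [2..2]={T0}  "a"  orig:{}
  [3..3]={T0}  "a"  orig:{}
  [4..4]={T0}  "a"  orig:{}
  [0..1]=∅  "da"
  [1..2]={A,S}  "aa"
  [2..3]={A,S}  "aa"
  [3..4]={A,S}  "aa"
  [0..2]=∅  "daa"
  [1..3]=∅  "aaa"
  [2..4]=∅  "aaa"
  [0..3]=∅  "daaa"
  [1..4]={C}  "aaaa"
  [0..4]={S}  "daaaa"

S ∈ T[0,4] ⇒ YES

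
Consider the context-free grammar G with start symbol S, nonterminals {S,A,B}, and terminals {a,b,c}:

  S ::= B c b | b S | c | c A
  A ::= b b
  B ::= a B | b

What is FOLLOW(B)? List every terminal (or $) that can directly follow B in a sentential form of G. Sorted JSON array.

FIRST iteration:
pass 1:
  A via A→b b: +{b}
  B via B→a B: +{a}
  B via B→b: +{b}
  S via S→B c b: +{a,b}
  S via S→c: +{c}
  FIRST(S)={a,b,c}  FIRST(A)={b}  FIRST(B)={a,b}
pass 2: (no change)
  FIRST(S)={a,b,c}  FIRST(A)={b}  FIRST(B)={a,b}

FOLLOW sets:
FOLLOW(S) := {$}
iter 1:
  S→B c b: FOLLOW(B) ⊇ FIRST(c) = {c}; new: +{c}
  S→c A: FOLLOW(A) ⊇ FOLLOW(S) ⊇ {$}; new: +{$}
  FOLLOW(S)={$}  FOLLOW(A)={$}  FOLLOW(B)={c}
iter 2: (stable)
  FOLLOW(S)={$}  FOLLOW(A)={$}  FOLLOW(B)={c}

FOLLOW(B) = ["c"]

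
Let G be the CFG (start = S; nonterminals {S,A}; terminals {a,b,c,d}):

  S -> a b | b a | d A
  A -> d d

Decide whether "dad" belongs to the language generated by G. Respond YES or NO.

CNF form of G:
  S -> T0 A | T1 T2 | T2 T1
  A -> T0 T0
  T0 -> d
  T1 -> a
  T2 -> b

CYK fill:
  cell(0,0) d: {T0}  orig:{}
  cell(1,1) a: {T1}  orig:{}
  cell(2,2) d: {T0}  orig:{}
  cell(0,1) da: ∅
  cell(1,2) ad: ∅
  cell(0,2) dad: ∅

S ∉ T[0,2] ⇒ NO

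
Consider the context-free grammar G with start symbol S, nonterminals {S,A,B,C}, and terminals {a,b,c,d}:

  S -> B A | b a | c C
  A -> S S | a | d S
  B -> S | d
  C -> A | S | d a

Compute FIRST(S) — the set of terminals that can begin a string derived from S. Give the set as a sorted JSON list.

FIRST iteration:
[1]
  A via A→a: +{a}
  A via A→d S: +{d}
  B via B→d: +{d}
  C via C→A: +{a,d}
  S via S→B A: +{d}
  S via S→b a: +{b}
  S via S→c C: +{c}
  S: {b,c,d}  A: {a,d}  B: {d}  C: {a,d}
[2]
  A via A→S S: +{b,c}
  B via B→S: +{b,c}
  C via C→A: +{b,c}
  S: {b,c,d}  A: {a,b,c,d}  B: {b,c,d}  C: {a,b,c,d}
[3] done
  S: {b,c,d}  A: {a,b,c,d}  B: {b,c,d}  C: {a,b,c,d}

FIRST(S) = ["b", "c", "d"]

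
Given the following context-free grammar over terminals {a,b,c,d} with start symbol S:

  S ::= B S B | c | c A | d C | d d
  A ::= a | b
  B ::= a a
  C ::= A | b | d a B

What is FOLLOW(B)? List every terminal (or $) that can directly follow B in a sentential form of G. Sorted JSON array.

FIRST sets, iterate to fixpoint:
round 1:
  A via A→a: +{a}
  A via A→b: +{b}
  B via B→a a: +{a}
  C via C→A: +{a,b}
  C via C→d a B: +{d}
  S via S→B S B: +{a}
  S via S→c: +{c}
  S via S→d C: +{d}
  FIRST(S)={a,c,d}  FIRST(A)={a,b}  FIRST(B)={a}  FIRST(C)={a,b,d}
round 2: — fixpoint
  FIRST(S)={a,c,d}  FIRST(A)={a,b}  FIRST(B)={a}  FIRST(C)={a,b,d}

Compute FOLLOW by fixpoint:
seed FOLLOW(S) with $
[1]
  S→B S B: FOLLOW(B) ⊇ FIRST(S) = {a,c,d}; new: +{a,c,d}
  S→B S B: FOLLOW(S) ⊇ FIRST(B) = {a}; new: +{a}
  S→B S B: FOLLOW(B) ⊇ FOLLOW(S) ⊇ {$,a}; new: +{$}
  S→c A: FOLLOW(A) ⊇ FOLLOW(S) ⊇ {$,a}; new: +{$,a}
  S→d C: FOLLOW(C) ⊇ FOLLOW(S) ⊇ {$,a}; new: +{$,a}
  FOLLOW[S]={$,a}  FOLLOW[A]={$,a}  FOLLOW[B]={$,a,c,d}  FOLLOW[C]={$,a}
[2] — fixpoint
  FOLLOW[S]={$,a}  FOLLOW[A]={$,a}  FOLLOW[B]={$,a,c,d}  FOLLOW[C]={$,a}

FOLLOW(B) = ["$", "a", "c", "d"]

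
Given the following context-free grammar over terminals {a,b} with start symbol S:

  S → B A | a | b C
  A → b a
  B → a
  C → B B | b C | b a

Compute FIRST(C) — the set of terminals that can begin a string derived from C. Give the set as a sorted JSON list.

FIRST iteration:
pass 1:
  A via A→b a: +{b}
  B via B→a: +{a}
  C via C→B B: +{a}
  C via C→b C: +{b}
  S via S→B A: +{a}
  S via S→b C: +{b}
  FIRST[S]={a,b}  FIRST[A]={b}  FIRST[B]={a}  FIRST[C]={a,b}
pass 2: — fixpoint
  FIRST[S]={a,b}  FIRST[A]={b}  FIRST[B]={a}  FIRST[C]={a,b}

FIRST(C) = ["a", "b"]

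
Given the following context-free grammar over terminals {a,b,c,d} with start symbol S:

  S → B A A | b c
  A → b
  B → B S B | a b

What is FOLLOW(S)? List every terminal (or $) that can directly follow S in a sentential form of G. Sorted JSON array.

FIRST sets, iterate to fixpoint:
iter 1:
  A via A→b: +{b}
  B via B→a b: +{a}
  S via S→B A A: +{a}
  S via S→b c: +{b}
  FIRST(S)={a,b}  FIRST(A)={b}  FIRST(B)={a}
iter 2: — fixpoint
  FIRST(S)={a,b}  FIRST(A)={b}  FIRST(B)={a}

FOLLOW sets:
initialize: $ ∈ FOLLOW(S)
round 1:
  B→B S B: FOLLOW(B) ⊇ FIRST(S) = {a,b}; new: +{a,b}
  B→B S B: FOLLOW(S) ⊇ FIRST(B) = {a}; new: +{a}
  S→B A A: FOLLOW(A) ⊇ FIRST(A) = {b}; new: +{b}
  S→B A A: FOLLOW(A) ⊇ FOLLOW(S) ⊇ {$,a}; new: +{$,a}
  FOLLOW(S)={$,a}  FOLLOW(A)={$,a,b}  FOLLOW(B)={a,b}
round 2: (no change)
  FOLLOW(S)={$,a}  FOLLOW(A)={$,a,b}  FOLLOW(B)={a,b}

FOLLOW(S) = ["$", "a"]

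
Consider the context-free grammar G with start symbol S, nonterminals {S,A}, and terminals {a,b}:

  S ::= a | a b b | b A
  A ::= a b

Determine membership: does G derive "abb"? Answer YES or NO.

Convert to CNF:
  S -> T0 X2 | T1 A | a
  A -> T0 T1
  T0 -> a
  T1 -> b
  X2 -> T1 T1

Fill CYK table bottom-up:
  T[0,0] 'a' = {S,T0}  orig:{S}
  T[1,1] 'b' = {T1}  orig:{}
  T[2,2] 'b' = {T1}  orig:{}
  T[0,1] 'ab' = {A}
  T[1,2] 'bb' = {X2}  orig:{}
  T[0,2] 'abb' = {S}

S ∈ T[0,2] ⇒ YES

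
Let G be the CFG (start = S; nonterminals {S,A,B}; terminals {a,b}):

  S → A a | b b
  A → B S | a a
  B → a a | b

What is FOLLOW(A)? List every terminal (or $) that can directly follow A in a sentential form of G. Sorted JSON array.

FIRST sets, iterate to fixpoint:
round 1:
  A via A→a a: +{a}
  B via B→a a: +{a}
  B via B→b: +{b}
  S via S→A a: +{a}
  S via S→b b: +{b}
  FIRST(S)={a,b}  FIRST(A)={a}  FIRST(B)={a,b}
round 2:
  A via A→B S: +{b}
  FIRST(S)={a,b}  FIRST(A)={a,b}  FIRST(B)={a,b}
round 3: — fixpoint
  FIRST(S)={a,b}  FIRST(A)={a,b}  FIRST(B)={a,b}

FOLLOW sets:
initialize: $ ∈ FOLLOW(S)
round 1:
  A→B S: FOLLOW(B) ⊇ FIRST(S) = {a,b}; new: +{a,b}
  S→A a: FOLLOW(A) ⊇ FIRST(a) = {a}; new: +{a}
  FOLLOW(S)={$}  FOLLOW(A)={a}  FOLLOW(B)={a,b}
round 2:
  A→B S: FOLLOW(S) ⊇ FOLLOW(A) ⊇ {a}; new: +{a}
  FOLLOW(S)={$,a}  FOLLOW(A)={a}  FOLLOW(B)={a,b}
round 3: (stable)
  FOLLOW(S)={$,a}  FOLLOW(A)={a}  FOLLOW(B)={a,b}

FOLLOW(A) = ["a"]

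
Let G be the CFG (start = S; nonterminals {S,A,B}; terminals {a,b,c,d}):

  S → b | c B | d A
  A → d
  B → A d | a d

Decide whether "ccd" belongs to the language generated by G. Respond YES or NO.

Convert to CNF:
  S -> T0 A | T2 B | b
  A -> d
  B -> A T0 | T1 T0
  T0 -> d
  T1 -> a
  T2 -> c

CYK fill:
  T[0,0] 'c' = {T2}  orig:{}
  T[1,1] 'c' = {T2}  orig:{}
  T[2,2] 'd' = {A,T0}  orig:{A}
  T[0,1] 'cc' = ∅
  T[1,2] 'cd' = ∅
  T[0,2] 'ccd' = ∅

S ∉ T[0,2] ⇒ NO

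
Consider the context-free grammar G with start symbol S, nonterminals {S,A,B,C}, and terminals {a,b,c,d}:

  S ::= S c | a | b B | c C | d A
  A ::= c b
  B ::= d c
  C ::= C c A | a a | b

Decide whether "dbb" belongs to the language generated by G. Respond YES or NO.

Convert to CNF:
  S -> S T0 | T0 C | T1 B | T2 A | a
  A -> T0 T1
  B -> T2 T0
  C -> C X4 | T3 T3 | b
  T0 -> c
  T1 -> b
  T2 -> d
  T3 -> a
  X4 -> T0 A

CYK table (by increasing span):
  T[0,0] 'd' = {T2}  orig:{}
  T[1,1] 'b' = {C,T1}  orig:{C}
  T[2,2] 'b' = {C,T1}  orig:{C}
  T[0,1] 'db' = ∅
  T[1,2] 'bb' = ∅
  T[0,2] 'dbb' = ∅

S ∉ T[0,2] ⇒ NO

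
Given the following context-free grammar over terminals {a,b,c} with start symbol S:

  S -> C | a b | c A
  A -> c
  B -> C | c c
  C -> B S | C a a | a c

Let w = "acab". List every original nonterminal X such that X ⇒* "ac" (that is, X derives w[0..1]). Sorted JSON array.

Convert to CNF:
  S -> B S | C X5 | T0 T1 | T0 T2 | T1 A
  A -> c
  B -> B S | C X3 | T0 T1 | T1 T1
  C -> B S | C X4 | T0 T1
  T0 -> a
  T1 -> c
  T2 -> b
  X3 -> T0 T0
  X4 -> T0 T0
  X5 -> T0 T0

Fill CYK table bottom-up (cells [i..j] with 0 ≤ i ≤ j ≤ 1 only):
  cell(0,0) a: {T0}  orig:{}
  cell(1,1) c: {A,T1}  orig:{A}
  cell(0,1) ac: {B,C,S}

Original NTs in T[0,1] deriving "ac": ["B", "C", "S"]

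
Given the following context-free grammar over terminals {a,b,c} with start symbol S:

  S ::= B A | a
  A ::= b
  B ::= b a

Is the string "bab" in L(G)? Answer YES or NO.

Convert to CNF:
  S -> B A | a
  A -> b
  B -> T0 T1
  T0 -> b
  T1 -> a

CYK table (by increasing span):
  [0..0]={A,T0}  "b"  orig:{A}
  [1..1]={S,T1}  "a"  orig:{S}
  [2..2]={A,T0}  "b"  orig:{A}
  [0..1]={B}  "ba"
  [1..2]=∅  "ab"
  [0..2]={S}  "bab"

S ∈ T[0,2] ⇒ YES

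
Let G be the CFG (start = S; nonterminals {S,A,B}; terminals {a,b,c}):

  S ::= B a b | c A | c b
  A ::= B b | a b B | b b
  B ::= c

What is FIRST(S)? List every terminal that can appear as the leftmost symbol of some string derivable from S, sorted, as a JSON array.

FIRST iteration:
pass 1:
  A via A→a b B: +{a}
  A via A→b b: +{b}
  B via B→c: +{c}
  S via S→B a b: +{c}
  FIRST[S]={c}  FIRST[A]={a,b}  FIRST[B]={c}
pass 2:
  A via A→B b: +{c}
  FIRST[S]={c}  FIRST[A]={a,b,c}  FIRST[B]={c}
pass 3: (stable)
  FIRST[S]={c}  FIRST[A]={a,b,c}  FIRST[B]={c}

FIRST(S) = ["c"]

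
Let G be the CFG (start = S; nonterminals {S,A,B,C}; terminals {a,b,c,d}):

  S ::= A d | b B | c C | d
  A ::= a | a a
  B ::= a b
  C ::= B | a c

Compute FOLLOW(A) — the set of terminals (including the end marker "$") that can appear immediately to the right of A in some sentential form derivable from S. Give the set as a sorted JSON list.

Compute FIRST by fixpoint:
iter 1:
  A via A→a: +{a}
  B via B→a b: +{a}
  C via C→B: +{a}
  S via S→A d: +{a}
  S via S→b B: +{b}
  S via S→c C: +{c}
  S via S→d: +{d}
  FIRST(S)={a,b,c,d}  FIRST(A)={a}  FIRST(B)={a}  FIRST(C)={a}
iter 2: done
  FIRST(S)={a,b,c,d}  FIRST(A)={a}  FIRST(B)={a}  FIRST(C)={a}

FOLLOW iteration:
initialize: $ ∈ FOLLOW(S)
pass 1:
  S→A d: FOLLOW(A) ⊇ FIRST(d) = {d}; new: +{d}
  S→b B: FOLLOW(B) ⊇ FOLLOW(S) ⊇ {$}; new: +{$}
  S→c C: FOLLOW(C) ⊇ FOLLOW(S) ⊇ {$}; new: +{$}
  FOLLOW[S]={$}  FOLLOW[A]={d}  FOLLOW[B]={$}  FOLLOW[C]={$}
pass 2: (no change)
  FOLLOW[S]={$}  FOLLOW[A]={d}  FOLLOW[B]={$}  FOLLOW[C]={$}

FOLLOW(A) = ["d"]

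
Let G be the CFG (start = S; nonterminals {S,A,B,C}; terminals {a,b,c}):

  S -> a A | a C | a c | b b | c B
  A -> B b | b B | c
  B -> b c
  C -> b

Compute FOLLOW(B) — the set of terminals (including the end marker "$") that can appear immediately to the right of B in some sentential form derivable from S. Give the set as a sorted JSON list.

FIRST iteration:
iter 1:
  A via A→b B: +{b}
  A via A→c: +{c}
  B via B→b c: +{b}
  C via C→b: +{b}
  S via S→a A: +{a}
  S via S→b b: +{b}
  S via S→c B: +{c}
  FIRST(S)={a,b,c}  FIRST(A)={b,c}  FIRST(B)={b}  FIRST(C)={b}
iter 2: (stable)
  FIRST(S)={a,b,c}  FIRST(A)={b,c}  FIRST(B)={b}  FIRST(C)={b}

FOLLOW iteration:
FOLLOW(S) := {$}
round 1:
  A→B b: FOLLOW(B) ⊇ FIRST(b) = {b}; new: +{b}
  S→a A: FOLLOW(A) ⊇ FOLLOW(S) ⊇ {$}; new: +{$}
  S→a C: FOLLOW(C) ⊇ FOLLOW(S) ⊇ {$}; new: +{$}
  S→c B: FOLLOW(B) ⊇ FOLLOW(S) ⊇ {$}; new: +{$}
  FOLLOW(S)={$}  FOLLOW(A)={$}  FOLLOW(B)={$,b}  FOLLOW(C)={$}
round 2: — fixpoint
  FOLLOW(S)={$}  FOLLOW(A)={$}  FOLLOW(B)={$,b}  FOLLOW(C)={$}

FOLLOW(B) = ["$", "b"]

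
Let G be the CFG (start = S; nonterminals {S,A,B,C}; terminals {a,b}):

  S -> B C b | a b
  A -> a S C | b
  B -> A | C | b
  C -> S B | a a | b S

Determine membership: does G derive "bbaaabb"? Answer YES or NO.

CNF form of G:
  S -> B X4 | T0 T1
  A -> T0 X2 | b
  B -> S B | T0 T0 | T0 X3 | T1 S | b
  C -> S B | T0 T0 | T1 S
  T0 -> a
  T1 -> b
  X2 -> S C
  X3 -> S C
  X4 -> C T1

Fill CYK table bottom-up:
  T[0,0] 'b' = {A,B,T1}  orig:{A,B}
  T[1,1] 'b' = {A,B,T1}  orig:{A,B}
  T[2,2] 'a' = {T0}  orig:{}
  T[3,3] 'a' = {T0}  orig:{}
  T[4,4] 'a' = {T0}  orig:{}
  T[5,5] 'b' = {A,B,T1}  orig:{A,B}
  T[6,6] 'b' = {A,B,T1}  orig:{A,B}
  T[0,1] 'bb' = ∅
  T[1,2] 'ba' = ∅
  T[2,3] 'aa' = {B,C}
  T[3,4] 'aa' = {B,C}
  T[4,5] 'ab' = {S}
  T[5,6] 'bb' = ∅
  T[0,2] 'bba' = ∅
  T[1,3] 'baa' = ∅
  T[2,4] 'aaa' = ∅
  T[3,5] 'aab' = {X4}  orig:{}
  T[4,6] 'abb' = {B,C}
  T[0,3] 'bbaa' = ∅
  T[1,4] 'baaa' = ∅
  T[2,5] 'aaab' = ∅
  T[3,6] 'aabb' = ∅
  T[0,4] 'bbaaa' = ∅
  T[1,5] 'baaab' = ∅
  T[2,6] 'aaabb' = ∅
  T[0,5] 'bbaaab' = ∅
  T[1,6] 'baaabb' = ∅
  T[0,6] 'bbaaabb' = ∅

S ∉ T[0,6] ⇒ NO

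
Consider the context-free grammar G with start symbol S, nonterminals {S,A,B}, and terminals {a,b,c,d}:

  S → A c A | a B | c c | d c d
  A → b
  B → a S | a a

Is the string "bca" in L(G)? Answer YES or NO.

Convert to CNF:
  S -> A X3 | T0 B | T1 T1 | T2 X4
  A -> b
  B -> T0 S | T0 T0
  T0 -> a
  T1 -> c
  T2 -> d
  X3 -> T1 A
  X4 -> T1 T2

CYK fill:
  [0..0]={A}  "b"
  [1..1]={T1}  "c"  orig:{}
  [2..2]={T0}  "a"  orig:{}
  [0..1]=∅  "bc"
  [1..2]=∅  "ca"
  [0..2]=∅  "bca"

S ∉ T[0,2] ⇒ NO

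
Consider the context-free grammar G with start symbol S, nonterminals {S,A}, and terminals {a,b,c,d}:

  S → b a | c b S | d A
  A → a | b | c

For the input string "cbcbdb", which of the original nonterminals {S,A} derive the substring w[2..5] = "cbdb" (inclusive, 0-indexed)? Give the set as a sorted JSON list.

Convert to CNF:
  S -> T0 T1 | T2 X4 | T3 A
  A -> a | b | c
  T0 -> b
  T1 -> a
  T2 -> c
  T3 -> d
  X4 -> T0 S

Fill CYK table bottom-up, restricted to cells inside w[2..5]:
  T[2,2] 'c' = {A,T2}  orig:{A}
  T[3,3] 'b' = {A,T0}  orig:{A}
  T[4,4] 'd' = {T3}  orig:{}
  T[5,5] 'b' = {A,T0}  orig:{A}
  T[2,3] 'cb' = ∅
  T[3,4] 'bd' = ∅
  T[4,5] 'db' = {S}
  T[2,4] 'cbd' = ∅
  T[3,5] 'bdb' = {X4}  orig:{}
  T[2,5] 'cbdb' = {S}

Original NTs in T[2,5] deriving "cbdb": ["S"]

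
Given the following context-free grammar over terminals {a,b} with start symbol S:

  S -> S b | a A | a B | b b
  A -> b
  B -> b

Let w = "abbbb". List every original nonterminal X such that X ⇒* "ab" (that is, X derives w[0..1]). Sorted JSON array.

Convert to CNF:
  S -> S T0 | T0 T0 | T1 A | T1 B
  A -> b
  B -> b
  T0 -> b
  T1 -> a

CYK table (by increasing span), restricted to cells inside w[0..1]:
  cell(0,0) a: {T1}  orig:{}
  cell(1,1) b: {A,B,T0}  orig:{A,B}
  cell(0,1) ab: {S}

Original NTs in T[0,1] deriving "ab": ["S"]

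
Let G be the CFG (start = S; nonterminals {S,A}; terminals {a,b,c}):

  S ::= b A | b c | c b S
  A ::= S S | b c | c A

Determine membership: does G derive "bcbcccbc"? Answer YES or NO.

Convert to CNF:
  S -> T0 A | T0 T1 | T1 X2
  A -> S S | T0 T1 | T1 A
  T0 -> b
  T1 -> c
  X2 -> T0 S

CYK table (by increasing span):
  [0..0]={T0}  "b"  orig:{}
  [1..1]={T1}  "c"  orig:{}
  [2..2]={T0}  "b"  orig:{}
  [3..3]={T1}  "c"  orig:{}
  [4..4]={T1}  "c"  orig:{}
  [5..5]={T1}  "c"  orig:{}
  [6..6]={T0}  "b"  orig:{}
  [7..7]={T1}  "c"  orig:{}
  [0..1]={A,S}  "bc"
  [1..2]=∅  "cb"
  [2..3]={A,S}  "bc"
  [3..4]=∅  "cc"
  [4..5]=∅  "cc"
  [5..6]=∅  "cb"
  [6..7]={A,S}  "bc"
  [0..2]=∅  "bcb"
  [1..3]={A}  "cbc"
  [2..4]=∅  "bcc"
  [3..5]=∅  "ccc"
  [4..6]=∅  "ccb"
  [5..7]={A}  "cbc"
  [0..3]={A,S}  "bcbc"
  [1..4]=∅  "cbcc"
  [2..5]=∅  "bccc"
  [3..6]=∅  "cccb"
  [4..7]={A}  "ccbc"
  [0..4]=∅  "bcbcc"
  [1..5]=∅  "cbccc"
  [2..6]=∅  "bcccb"
  [3..7]={A}  "cccbc"
  [0..5]=∅  "bcbccc"
  [1..6]=∅  "cbcccb"
  [2..7]={S}  "bcccbc"
  [0..6]=∅  "bcbcccb"
  [1..7]=∅  "cbcccbc"
  [0..7]={A}  "bcbcccbc"

S ∉ T[0,7] ⇒ NO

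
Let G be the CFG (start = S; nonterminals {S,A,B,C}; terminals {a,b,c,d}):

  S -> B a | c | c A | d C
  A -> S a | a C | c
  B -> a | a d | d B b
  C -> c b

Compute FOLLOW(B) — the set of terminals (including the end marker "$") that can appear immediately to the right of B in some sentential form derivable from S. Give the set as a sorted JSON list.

FIRST sets, iterate to fixpoint:
pass 1:
  A via A→a C: +{a}
  A via A→c: +{c}
  B via B→a: +{a}
  B via B→d B b: +{d}
  C via C→c b: +{c}
  S via S→B a: +{a,d}
  S via S→c: +{c}
  FIRST[S]={a,c,d}  FIRST[A]={a,c}  FIRST[B]={a,d}  FIRST[C]={c}
pass 2:
  A via A→S a: +{d}
  FIRST[S]={a,c,d}  FIRST[A]={a,c,d}  FIRST[B]={a,d}  FIRST[C]={c}
pass 3: done
  FIRST[S]={a,c,d}  FIRST[A]={a,c,d}  FIRST[B]={a,d}  FIRST[C]={c}

FOLLOW iteration:
seed FOLLOW(S) with $
[1]
  A→S a: FOLLOW(S) ⊇ FIRST(a) = {a}; new: +{a}
  B→d B b: FOLLOW(B) ⊇ FIRST(b) = {b}; new: +{b}
  S→B a: FOLLOW(B) ⊇ FIRST(a) = {a}; new: +{a}
  S→c A: FOLLOW(A) ⊇ FOLLOW(S) ⊇ {$,a}; new: +{$,a}
  S→d C: FOLLOW(C) ⊇ FOLLOW(S) ⊇ {$,a}; new: +{$,a}
  FOLLOW(S)={$,a}  FOLLOW(A)={$,a}  FOLLOW(B)={a,b}  FOLLOW(C)={$,a}
[2] (no change)
  FOLLOW(S)={$,a}  FOLLOW(A)={$,a}  FOLLOW(B)={a,b}  FOLLOW(C)={$,a}

FOLLOW(B) = ["a", "b"]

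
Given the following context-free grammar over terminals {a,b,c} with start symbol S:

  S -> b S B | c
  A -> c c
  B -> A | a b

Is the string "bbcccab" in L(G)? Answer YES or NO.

Convert to CNF:
  S -> T2 X3 | c
  A -> T0 T0
  B -> T0 T0 | T1 T2
  T0 -> c
  T1 -> a
  T2 -> b
  X3 -> S B

CYK fill:
  [0..0]={T2}  "b"  orig:{}
  [1..1]={T2}  "b"  orig:{}
  [2..2]={S,T0}  "c"  orig:{S}
  [3..3]={S,T0}  "c"  orig:{S}
  [4..4]={S,T0}  "c"  orig:{S}
  [5..5]={T1}  "a"  orig:{}
  [6..6]={T2}  "b"  orig:{}
  [0..1]=∅  "bb"
  [1..2]=∅  "bc"
  [2..3]={A,B}  "cc"
  [3..4]={A,B}  "cc"
  [4..5]=∅  "ca"
  [5..6]={B}  "ab"
  [0..2]=∅  "bbc"
  [1..3]=∅  "bcc"
  [2..4]={X3}  "ccc"  orig:{}
  [3..5]=∅  "cca"
  [4..6]={X3}  "cab"  orig:{}
  [0..3]=∅  "bbcc"
  [1..4]={S}  "bccc"
  [2..5]=∅  "ccca"
  [3..6]=∅  "ccab"
  [0..4]=∅  "bbccc"
  [1..5]=∅  "bccca"
  [2..6]=∅  "cccab"
  [0..5]=∅  "bbccca"
  [1..6]={X3}  "bcccab"  orig:{}
  [0..6]={S}  "bbcccab"

S ∈ T[0,6] ⇒ YES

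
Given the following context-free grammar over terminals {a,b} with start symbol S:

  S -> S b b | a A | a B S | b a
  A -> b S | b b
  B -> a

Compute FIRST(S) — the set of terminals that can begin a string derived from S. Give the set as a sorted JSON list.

FIRST iteration:
pass 1:
  A via A→b S: +{b}
  B via B→a: +{a}
  S via S→a A: +{a}
  S via S→b a: +{b}
  FIRST(S)={a,b}  FIRST(A)={b}  FIRST(B)={a}
pass 2: (stable)
  FIRST(S)={a,b}  FIRST(A)={b}  FIRST(B)={a}

FIRST(S) = ["a", "b"]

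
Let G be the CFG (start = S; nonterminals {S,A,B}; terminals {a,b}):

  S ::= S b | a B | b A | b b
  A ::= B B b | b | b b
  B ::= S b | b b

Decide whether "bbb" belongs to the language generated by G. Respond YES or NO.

CNF form of G:
  S -> S T0 | T0 A | T0 T0 | T1 B
  A -> B X2 | T0 T0 | b
  B -> S T0 | T0 T0
  T0 -> b
  T1 -> a
  X2 -> B T0

Fill CYK table bottom-up:
  [0..0]={A,T0}  "b"  orig:{A}
  [1..1]={A,T0}  "b"  orig:{A}
  [2..2]={A,T0}  "b"  orig:{A}
  [0..1]={A,B,S}  "bb"
  [1..2]={A,B,S}  "bb"
  [0..2]={B,S,X2}  "bbb"  orig:{B,S}

S ∈ T[0,2] ⇒ YES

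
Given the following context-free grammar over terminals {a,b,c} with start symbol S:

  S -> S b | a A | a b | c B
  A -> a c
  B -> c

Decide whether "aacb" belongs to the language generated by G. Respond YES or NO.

Convert to CNF:
  S -> S T2 | T0 A | T0 T2 | T1 B
  A -> T0 T1
  B -> c
  T0 -> a
  T1 -> c
  T2 -> b

CYK fill:
  [0..0]={T0}  "a"  orig:{}
  [1..1]={T0}  "a"  orig:{}
  [2..2]={B,T1}  "c"  orig:{B}
  [3..3]={T2}  "b"  orig:{}
  [0..1]=∅  "aa"
  [1..2]={A}  "ac"
  [2..3]=∅  "cb"
  [0..2]={S}  "aac"
  [1..3]=∅  "acb"
  [0..3]={S}  "aacb"

S ∈ T[0,3] ⇒ YES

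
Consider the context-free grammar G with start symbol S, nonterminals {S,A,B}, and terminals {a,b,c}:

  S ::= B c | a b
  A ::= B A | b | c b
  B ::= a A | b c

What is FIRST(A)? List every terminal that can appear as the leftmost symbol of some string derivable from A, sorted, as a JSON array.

FIRST iteration:
round 1:
  A via A→b: +{b}
  A via A→c b: +{c}
  B via B→a A: +{a}
  B via B→b c: +{b}
  S via S→B c: +{a,b}
  S: {a,b}  A: {b,c}  B: {a,b}
round 2:
  A via A→B A: +{a}
  S: {a,b}  A: {a,b,c}  B: {a,b}
round 3: done
  S: {a,b}  A: {a,b,c}  B: {a,b}

FIRST(A) = ["a", "b", "c"]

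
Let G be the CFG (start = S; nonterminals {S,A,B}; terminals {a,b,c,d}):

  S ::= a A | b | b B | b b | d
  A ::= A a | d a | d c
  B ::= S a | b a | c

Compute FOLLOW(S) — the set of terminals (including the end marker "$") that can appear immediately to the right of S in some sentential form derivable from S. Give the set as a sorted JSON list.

Compute FIRST by fixpoint:
iter 1:
  A via A→d a: +{d}
  B via B→b a: +{b}
  B via B→c: +{c}
  S via S→a A: +{a}
  S via S→b: +{b}
  S via S→d: +{d}
  S: {a,b,d}  A: {d}  B: {b,c}
iter 2:
  B via B→S a: +{a,d}
  S: {a,b,d}  A: {d}  B: {a,b,c,d}
iter 3: done
  S: {a,b,d}  A: {d}  B: {a,b,c,d}

FOLLOW sets:
seed FOLLOW(S) with $
iter 1:
  A→A a: FOLLOW(A) ⊇ FIRST(a) = {a}; new: +{a}
  B→S a: FOLLOW(S) ⊇ FIRST(a) = {a}; new: +{a}
  S→a A: FOLLOW(A) ⊇ FOLLOW(S) ⊇ {$,a}; new: +{$}
  S→b B: FOLLOW(B) ⊇ FOLLOW(S) ⊇ {$,a}; new: +{$,a}
  FOLLOW[S]={$,a}  FOLLOW[A]={$,a}  FOLLOW[B]={$,a}
iter 2: (stable)
  FOLLOW[S]={$,a}  FOLLOW[A]={$,a}  FOLLOW[B]={$,a}

FOLLOW(S) = ["$", "a"]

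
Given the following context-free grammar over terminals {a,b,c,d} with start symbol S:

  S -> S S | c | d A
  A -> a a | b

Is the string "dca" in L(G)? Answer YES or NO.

CNF form of G:
  S -> S S | T1 A | c
  A -> T0 T0 | b
  T0 -> a
  T1 -> d

CYK fill:
  cell(0,0) d: {T1}  orig:{}
  cell(1,1) c: {S}
  cell(2,2) a: {T0}  orig:{}
  cell(0,1) dc: ∅
  cell(1,2) ca: ∅
  cell(0,2) dca: ∅

S ∉ T[0,2] ⇒ NO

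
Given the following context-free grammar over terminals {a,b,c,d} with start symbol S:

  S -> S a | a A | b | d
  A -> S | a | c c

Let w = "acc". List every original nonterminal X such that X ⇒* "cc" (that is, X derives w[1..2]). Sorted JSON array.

CNF form of G:
  S -> S T0 | T0 A | b | d
  A -> S T0 | T0 A | T1 T1 | a | b | d
  T0 -> a
  T1 -> c

CYK fill (cells [i..j] with 1 ≤ i ≤ j ≤ 2 only):
  cell(1,1) c: {T1}  orig:{}
  cell(2,2) c: {T1}  orig:{}
  cell(1,2) cc: {A}

Original NTs in T[1,2] deriving "cc": ["A"]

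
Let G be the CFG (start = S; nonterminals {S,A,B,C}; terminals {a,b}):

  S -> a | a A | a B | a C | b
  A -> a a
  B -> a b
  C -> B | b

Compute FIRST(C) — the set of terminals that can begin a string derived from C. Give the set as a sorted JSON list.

Compute FIRST by fixpoint:
round 1:
  A via A→a a: +{a}
  B via B→a b: +{a}
  C via C→B: +{a}
  C via C→b: +{b}
  S via S→a: +{a}
  S via S→b: +{b}
  S: {a,b}  A: {a}  B: {a}  C: {a,b}
round 2: — fixpoint
  S: {a,b}  A: {a}  B: {a}  C: {a,b}

FIRST(C) = ["a", "b"]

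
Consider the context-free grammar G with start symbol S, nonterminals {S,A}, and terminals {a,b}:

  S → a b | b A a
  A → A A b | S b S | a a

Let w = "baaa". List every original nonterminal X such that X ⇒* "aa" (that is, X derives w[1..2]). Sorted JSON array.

Convert to CNF:
  S -> T0 X4 | T1 T0
  A -> A X2 | S X3 | T1 T1
  T0 -> b
  T1 -> a
  X2 -> A T0
  X3 -> T0 S
  X4 -> A T1

CYK fill, restricted to cells inside w[1..2]:
  T[1,1] 'a' = {T1}  orig:{}
  T[2,2] 'a' = {T1}  orig:{}
  T[1,2] 'aa' = {A}

Original NTs in T[1,2] deriving "aa": ["A"]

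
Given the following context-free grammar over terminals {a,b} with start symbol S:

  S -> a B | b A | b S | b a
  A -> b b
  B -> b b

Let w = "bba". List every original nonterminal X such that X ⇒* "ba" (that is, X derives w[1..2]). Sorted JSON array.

Convert to CNF:
  S -> T0 A | T0 S | T0 T1 | T1 B
  A -> T0 T0
  B -> T0 T0
  T0 -> b
  T1 -> a

CYK table (by increasing span), restricted to cells inside w[1..2]:
  [1..1]={T0}  "b"  orig:{}
  [2..2]={T1}  "a"  orig:{}
  [1..2]={S}  "ba"

Original NTs in T[1,2] deriving "ba": ["S"]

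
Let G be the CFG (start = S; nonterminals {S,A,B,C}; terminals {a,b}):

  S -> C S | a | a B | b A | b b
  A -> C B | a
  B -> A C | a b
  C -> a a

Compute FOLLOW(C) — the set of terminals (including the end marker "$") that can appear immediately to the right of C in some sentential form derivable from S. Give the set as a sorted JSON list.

FIRST iteration:
pass 1:
  A via A→a: +{a}
  B via B→A C: +{a}
  C via C→a a: +{a}
  S via S→C S: +{a}
  S via S→b A: +{b}
  S: {a,b}  A: {a}  B: {a}  C: {a}
pass 2: done
  S: {a,b}  A: {a}  B: {a}  C: {a}

FOLLOW sets:
initialize: $ ∈ FOLLOW(S)
round 1:
  A→C B: FOLLOW(C) ⊇ FIRST(B) = {a}; new: +{a}
  B→A C: FOLLOW(A) ⊇ FIRST(C) = {a}; new: +{a}
  S→C S: FOLLOW(C) ⊇ FIRST(S) = {a,b}; new: +{b}
  S→a B: FOLLOW(B) ⊇ FOLLOW(S) ⊇ {$}; new: +{$}
  S→b A: FOLLOW(A) ⊇ FOLLOW(S) ⊇ {$}; new: +{$}
  FOLLOW[S]={$}  FOLLOW[A]={$,a}  FOLLOW[B]={$}  FOLLOW[C]={a,b}
round 2:
  A→C B: FOLLOW(B) ⊇ FOLLOW(A) ⊇ {$,a}; new: +{a}
  B→A C: FOLLOW(C) ⊇ FOLLOW(B) ⊇ {$,a}; new: +{$}
  FOLLOW[S]={$}  FOLLOW[A]={$,a}  FOLLOW[B]={$,a}  FOLLOW[C]={$,a,b}
round 3: (stable)
  FOLLOW[S]={$}  FOLLOW[A]={$,a}  FOLLOW[B]={$,a}  FOLLOW[C]={$,a,b}

FOLLOW(C) = ["$", "a", "b"]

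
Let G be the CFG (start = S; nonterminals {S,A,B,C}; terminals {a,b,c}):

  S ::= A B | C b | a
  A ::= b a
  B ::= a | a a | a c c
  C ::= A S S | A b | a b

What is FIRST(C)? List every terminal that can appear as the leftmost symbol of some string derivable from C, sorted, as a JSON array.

FIRST iteration:
[1]
  A via A→b a: +{b}
  B via B→a: +{a}
  C via C→A S S: +{b}
  C via C→a b: +{a}
  S via S→A B: +{b}
  S via S→C b: +{a}
  FIRST[S]={a,b}  FIRST[A]={b}  FIRST[B]={a}  FIRST[C]={a,b}
[2] done
  FIRST[S]={a,b}  FIRST[A]={b}  FIRST[B]={a}  FIRST[C]={a,b}

FIRST(C) = ["a", "b"]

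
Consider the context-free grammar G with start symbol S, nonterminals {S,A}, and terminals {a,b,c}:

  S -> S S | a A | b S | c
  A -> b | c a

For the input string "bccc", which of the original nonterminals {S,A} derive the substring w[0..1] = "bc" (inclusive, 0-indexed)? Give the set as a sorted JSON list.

CNF form of G:
  S -> S S | T1 A | T2 S | c
  A -> T0 T1 | b
  T0 -> c
  T1 -> a
  T2 -> b

CYK table (by increasing span) (cells [i..j] with 0 ≤ i ≤ j ≤ 1 only):
  cell(0,0) b: {A,T2}  orig:{A}
  cell(1,1) c: {S,T0}  orig:{S}
  cell(0,1) bc: {S}

Original NTs in T[0,1] deriving "bc": ["S"]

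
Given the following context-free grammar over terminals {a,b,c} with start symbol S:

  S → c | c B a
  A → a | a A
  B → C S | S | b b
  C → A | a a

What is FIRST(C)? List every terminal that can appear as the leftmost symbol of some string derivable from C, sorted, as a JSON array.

FIRST sets, iterate to fixpoint:
pass 1:
  A via A→a: +{a}
  B via B→b b: +{b}
  C via C→A: +{a}
  S via S→c: +{c}
  S: {c}  A: {a}  B: {b}  C: {a}
pass 2:
  B via B→C S: +{a}
  B via B→S: +{c}
  S: {c}  A: {a}  B: {a,b,c}  C: {a}
pass 3: done
  S: {c}  A: {a}  B: {a,b,c}  C: {a}

FIRST(C) = ["a"]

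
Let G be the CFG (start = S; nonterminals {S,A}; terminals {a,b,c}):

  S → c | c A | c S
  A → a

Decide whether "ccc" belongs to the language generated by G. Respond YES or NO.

CNF form of G:
  S -> T0 A | T0 S | c
  A -> a
  T0 -> c

Fill CYK table bottom-up:
  T[0,0] 'c' = {S,T0}  orig:{S}
  T[1,1] 'c' = {S,T0}  orig:{S}
  T[2,2] 'c' = {S,T0}  orig:{S}
  T[0,1] 'cc' = {S}
  T[1,2] 'cc' = {S}
  T[0,2] 'ccc' = {S}

S ∈ T[0,2] ⇒ YES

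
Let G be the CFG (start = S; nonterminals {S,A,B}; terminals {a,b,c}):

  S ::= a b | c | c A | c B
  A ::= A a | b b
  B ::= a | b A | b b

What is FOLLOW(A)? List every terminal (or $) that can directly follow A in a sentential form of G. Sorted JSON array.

Compute FIRST by fixpoint:
[1]
  A via A→b b: +{b}
  B via B→a: +{a}
  B via B→b A: +{b}
  S via S→a b: +{a}
  S via S→c: +{c}
  FIRST[S]={a,c}  FIRST[A]={b}  FIRST[B]={a,b}
[2] done
  FIRST[S]={a,c}  FIRST[A]={b}  FIRST[B]={a,b}

FOLLOW iteration:
FOLLOW(S) := {$}
[1]
  A→A a: FOLLOW(A) ⊇ FIRST(a) = {a}; new: +{a}
  S→c A: FOLLOW(A) ⊇ FOLLOW(S) ⊇ {$}; new: +{$}
  S→c B: FOLLOW(B) ⊇ FOLLOW(S) ⊇ {$}; new: +{$}
  S: {$}  A: {$,a}  B: {$}
[2] done
  S: {$}  A: {$,a}  B: {$}

FOLLOW(A) = ["$", "a"]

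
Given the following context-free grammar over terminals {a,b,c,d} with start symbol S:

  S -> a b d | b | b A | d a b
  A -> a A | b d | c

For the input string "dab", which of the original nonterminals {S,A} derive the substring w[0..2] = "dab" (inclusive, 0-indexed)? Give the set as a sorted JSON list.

Convert to CNF:
  S -> T0 X3 | T1 A | T2 X4 | b
  A -> T0 A | T1 T2 | c
  T0 -> a
  T1 -> b
  T2 -> d
  X3 -> T1 T2
  X4 -> T0 T1

Fill CYK table bottom-up (cells [i..j] with 0 ≤ i ≤ j ≤ 2 only):
  T[0,0] 'd' = {T2}  orig:{}
  T[1,1] 'a' = {T0}  orig:{}
  T[2,2] 'b' = {S,T1}  orig:{S}
  T[0,1] 'da' = ∅
  T[1,2] 'ab' = {X4}  orig:{}
  T[0,2] 'dab' = {S}

Original NTs in T[0,2] deriving "dab": ["S"]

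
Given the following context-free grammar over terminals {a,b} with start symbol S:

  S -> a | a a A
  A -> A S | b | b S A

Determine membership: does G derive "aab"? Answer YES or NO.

Convert to CNF:
  S -> T1 X3 | a
  A -> A S | T0 X2 | b
  T0 -> b
  T1 -> a
  X2 -> S A
  X3 -> T1 A

CYK table (by increasing span):
  [0..0]={S,T1}  "a"  orig:{S}
  [1..1]={S,T1}  "a"  orig:{S}
  [2..2]={A,T0}  "b"  orig:{A}
  [0..1]=∅  "aa"
  [1..2]={X2,X3}  "ab"  orig:{}
  [0..2]={S}  "aab"

S ∈ T[0,2] ⇒ YES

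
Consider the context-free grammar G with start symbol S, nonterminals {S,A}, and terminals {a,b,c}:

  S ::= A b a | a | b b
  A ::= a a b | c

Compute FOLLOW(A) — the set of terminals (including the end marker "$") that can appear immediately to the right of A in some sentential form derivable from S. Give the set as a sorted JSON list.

Compute FIRST by fixpoint:
[1]
  A via A→a a b: +{a}
  A via A→c: +{c}
  S via S→A b a: +{a,c}
  S via S→b b: +{b}
  S: {a,b,c}  A: {a,c}
[2] — fixpoint
  S: {a,b,c}  A: {a,c}

FOLLOW sets:
initialize: $ ∈ FOLLOW(S)
[1]
  S→A b a: FOLLOW(A) ⊇ FIRST(b) = {b}; new: +{b}
  S: {$}  A: {b}
[2] (no change)
  S: {$}  A: {b}

FOLLOW(A) = ["b"]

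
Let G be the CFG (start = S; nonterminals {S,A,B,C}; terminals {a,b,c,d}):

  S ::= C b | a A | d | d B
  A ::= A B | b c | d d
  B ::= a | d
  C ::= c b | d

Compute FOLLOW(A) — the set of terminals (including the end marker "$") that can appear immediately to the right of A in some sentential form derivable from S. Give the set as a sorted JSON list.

FIRST iteration:
pass 1:
  A via A→b c: +{b}
  A via A→d d: +{d}
  B via B→a: +{a}
  B via B→d: +{d}
  C via C→c b: +{c}
  C via C→d: +{d}
  S via S→C b: +{c,d}
  S via S→a A: +{a}
  FIRST(S)={a,c,d}  FIRST(A)={b,d}  FIRST(B)={a,d}  FIRST(C)={c,d}
pass 2: (no change)
  FIRST(S)={a,c,d}  FIRST(A)={b,d}  FIRST(B)={a,d}  FIRST(C)={c,d}

FOLLOW sets:
FOLLOW(S) := {$}
[1]
  A→A B: FOLLOW(A) ⊇ FIRST(B) = {a,d}; new: +{a,d}
  A→A B: FOLLOW(B) ⊇ FOLLOW(A) ⊇ {a,d}; new: +{a,d}
  S→C b: FOLLOW(C) ⊇ FIRST(b) = {b}; new: +{b}
  S→a A: FOLLOW(A) ⊇ FOLLOW(S) ⊇ {$}; new: +{$}
  S→d B: FOLLOW(B) ⊇ FOLLOW(S) ⊇ {$}; new: +{$}
  S: {$}  A: {$,a,d}  B: {$,a,d}  C: {b}
[2] done
  S: {$}  A: {$,a,d}  B: {$,a,d}  C: {b}

FOLLOW(A) = ["$", "a", "d"]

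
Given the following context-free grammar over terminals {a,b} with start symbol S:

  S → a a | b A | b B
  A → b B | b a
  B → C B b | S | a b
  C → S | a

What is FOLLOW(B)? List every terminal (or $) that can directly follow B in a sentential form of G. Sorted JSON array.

FIRST sets, iterate to fixpoint:
round 1:
  A via A→b B: +{b}
  B via B→a b: +{a}
  C via C→a: +{a}
  S via S→a a: +{a}
  S via S→b A: +{b}
  FIRST(S)={a,b}  FIRST(A)={b}  FIRST(B)={a}  FIRST(C)={a}
round 2:
  B via B→S: +{b}
  C via C→S: +{b}
  FIRST(S)={a,b}  FIRST(A)={b}  FIRST(B)={a,b}  FIRST(C)={a,b}
round 3: (no change)
  FIRST(S)={a,b}  FIRST(A)={b}  FIRST(B)={a,b}  FIRST(C)={a,b}

FOLLOW iteration:
initialize: $ ∈ FOLLOW(S)
[1]
  B→C B b: FOLLOW(C) ⊇ FIRST(B) = {a,b}; new: +{a,b}
  B→C B b: FOLLOW(B) ⊇ FIRST(b) = {b}; new: +{b}
  B→S: FOLLOW(S) ⊇ FOLLOW(B) ⊇ {b}; new: +{b}
  C→S: FOLLOW(S) ⊇ FOLLOW(C) ⊇ {a,b}; new: +{a}
  S→b A: FOLLOW(A) ⊇ FOLLOW(S) ⊇ {$,a,b}; new: +{$,a,b}
  S→b B: FOLLOW(B) ⊇ FOLLOW(S) ⊇ {$,a,b}; new: +{$,a}
  FOLLOW(S)={$,a,b}  FOLLOW(A)={$,a,b}  FOLLOW(B)={$,a,b}  FOLLOW(C)={a,b}
[2] — fixpoint
  FOLLOW(S)={$,a,b}  FOLLOW(A)={$,a,b}  FOLLOW(B)={$,a,b}  FOLLOW(C)={a,b}

FOLLOW(B) = ["$", "a", "b"]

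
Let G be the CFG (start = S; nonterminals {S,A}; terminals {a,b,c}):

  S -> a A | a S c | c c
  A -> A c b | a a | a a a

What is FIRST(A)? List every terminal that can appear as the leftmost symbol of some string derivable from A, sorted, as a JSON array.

Compute FIRST by fixpoint:
pass 1:
  A via A→a a: +{a}
  S via S→a A: +{a}
  S via S→c c: +{c}
  FIRST(S)={a,c}  FIRST(A)={a}
pass 2: done
  FIRST(S)={a,c}  FIRST(A)={a}

FIRST(A) = ["a"]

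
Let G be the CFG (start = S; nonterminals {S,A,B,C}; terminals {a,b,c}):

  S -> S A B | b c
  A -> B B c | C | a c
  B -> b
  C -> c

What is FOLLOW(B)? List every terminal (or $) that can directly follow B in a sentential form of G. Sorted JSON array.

Compute FIRST by fixpoint:
iter 1:
  A via A→a c: +{a}
  B via B→b: +{b}
  C via C→c: +{c}
  S via S→b c: +{b}
  S: {b}  A: {a}  B: {b}  C: {c}
iter 2:
  A via A→B B c: +{b}
  A via A→C: +{c}
  S: {b}  A: {a,b,c}  B: {b}  C: {c}
iter 3: (no change)
  S: {b}  A: {a,b,c}  B: {b}  C: {c}

Compute FOLLOW by fixpoint:
initialize: $ ∈ FOLLOW(S)
round 1:
  A→B B c: FOLLOW(B) ⊇ FIRST(B) = {b}; new: +{b}
  A→B B c: FOLLOW(B) ⊇ FIRST(c) = {c}; new: +{c}
  S→S A B: FOLLOW(S) ⊇ FIRST(A) = {a,b,c}; new: +{a,b,c}
  S→S A B: FOLLOW(A) ⊇ FIRST(B) = {b}; new: +{b}
  S→S A B: FOLLOW(B) ⊇ FOLLOW(S) ⊇ {$,a,b,c}; new: +{$,a}
  FOLLOW(S)={$,a,b,c}  FOLLOW(A)={b}  FOLLOW(B)={$,a,b,c}  FOLLOW(C)={}
round 2:
  A→C: FOLLOW(C) ⊇ FOLLOW(A) ⊇ {b}; new: +{b}
  FOLLOW(S)={$,a,b,c}  FOLLOW(A)={b}  FOLLOW(B)={$,a,b,c}  FOLLOW(C)={b}
round 3: done
  FOLLOW(S)={$,a,b,c}  FOLLOW(A)={b}  FOLLOW(B)={$,a,b,c}  FOLLOW(C)={b}

FOLLOW(B) = ["$", "a", "b", "c"]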